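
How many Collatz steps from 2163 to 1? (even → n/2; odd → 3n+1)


2163 → 6490 → 3245 → 9736 → 4868 → 2434 → 1217 → 3652 → 1826 → 913 → 2740 → 1370 → 685 → 2056 → 1028 → 514 → 257 → 772 → 386 → 193 → 580 → 290 → 145 → 436 → 218 → 109 → 328 → 164 → 82 → 41 → 124 → 62 → 31 → 94 → 47 → 142 → 71 → 214 → 107 → 322 → 161 → 484 → 242 → 121 → 364 → 182 → 91 → 274 → 137 → 412 → 206 → 103 → 310 → 155 → 466 → 233 → 700 → 350 → 175 → 526 → 263 → 790 → 395 → 1186 → 593 → 1780 → 890 → 445 → 1336 → 668 → 334 → 167 → 502 → 251 → 754 → 377 → 1132 → 566 → 283 → 850 → 425 → 1276 → 638 → 319 → 958 → 479 → 1438 → 719 → 2158 → 1079 → 3238 → 1619 → 4858 → 2429 → 7288 → 3644 → 1822 → 911 → 2734 → 1367 → 4102 → 2051 → 6154 → 3077 → 9232 → 4616 → 2308 → 1154 → 577 → 1732 → 866 → 433 → 1300 → 650 → 325 → 976 → 488 → 244 → 122 → 61 → 184 → 92 → 46 → 23 → 70 → 35 → 106 → 53 → 160 → 80 → 40 → 20 → 10 → 5 → 16 → 8 → 4 → 2 → 1
Total steps = 138

138 steps


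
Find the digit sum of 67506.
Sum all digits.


6 + 7 + 5 + 0 + 6 = 24


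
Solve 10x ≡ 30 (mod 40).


GCD(10, 40) = 10 divides 30
Divide: 1x ≡ 3 (mod 4)
x ≡ 3 (mod 4)


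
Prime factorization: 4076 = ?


4076 / 2 = 2038
2038 / 2 = 1019
1019 / 1019 = 1
4076 = 2^2 × 1019


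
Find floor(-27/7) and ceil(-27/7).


-27/7 = -3.8571
floor = -4
ceil = -3

floor = -4, ceil = -3


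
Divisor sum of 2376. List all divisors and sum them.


Divisors of 2376: 1, 2, 3, 4, 6, 8, 9, 11, 12, 18, 22, 24, 27, 33, 36, 44, 54, 66, 72, 88, 99, 108, 132, 198, 216, 264, 297, 396, 594, 792, 1188, 2376
Sum = 1 + 2 + 3 + 4 + 6 + 8 + 9 + 11 + 12 + 18 + 22 + 24 + 27 + 33 + 36 + 44 + 54 + 66 + 72 + 88 + 99 + 108 + 132 + 198 + 216 + 264 + 297 + 396 + 594 + 792 + 1188 + 2376 = 7200

σ(2376) = 7200


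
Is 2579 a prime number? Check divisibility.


Check divisors up to sqrt(2579) = 50.7839
No divisors found.
2579 is prime.

Yes, 2579 is prime


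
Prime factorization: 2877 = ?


2877 / 3 = 959
959 / 7 = 137
137 / 137 = 1
2877 = 3 × 7 × 137


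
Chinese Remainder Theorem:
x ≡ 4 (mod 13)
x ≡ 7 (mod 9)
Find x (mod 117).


M = 13*9 = 117
M1 = M/13 = 9, M2 = M/9 = 13
M1^(-1) mod 13 = 3, M2^(-1) mod 9 = 7
x = 4*9*3 + 7*13*7 = 745
745 mod 117 = 43
Check: 43 mod 13 = 4 ✓, 43 mod 9 = 7 ✓

x ≡ 43 (mod 117)


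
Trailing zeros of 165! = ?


floor(165/5) = 33
floor(165/25) = 6
floor(165/125) = 1
Total = 40

40 trailing zeros


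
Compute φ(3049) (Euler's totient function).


3049 = 3049
Prime factors: 3049
φ(3049) = 3049 × (1-1/3049)
= 3049 × 3048/3049 = 3048

φ(3049) = 3048


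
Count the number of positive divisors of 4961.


4961 = 11^2 × 41^1
d(4961) = (2+1) × (1+1) = 6

6 divisors


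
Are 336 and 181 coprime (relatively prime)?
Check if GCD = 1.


Euclidean algorithm:
336 = 1 * 181 + 155
181 = 1 * 155 + 26
155 = 5 * 26 + 25
26 = 1 * 25 + 1
25 = 25 * 1 + 0
GCD(336, 181) = 1

Yes, coprime (GCD = 1)


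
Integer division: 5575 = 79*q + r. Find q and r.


5575 = 79 * 70 + 45
Check: 5530 + 45 = 5575

q = 70, r = 45


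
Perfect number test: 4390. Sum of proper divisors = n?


Proper divisors of 4390: 1, 2, 5, 10, 439, 878, 2195
Sum = 1 + 2 + 5 + 10 + 439 + 878 + 2195 = 3530

No, 4390 is not perfect (3530 ≠ 4390)


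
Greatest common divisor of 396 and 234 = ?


396 = 1 * 234 + 162
234 = 1 * 162 + 72
162 = 2 * 72 + 18
72 = 4 * 18 + 0
GCD = 18


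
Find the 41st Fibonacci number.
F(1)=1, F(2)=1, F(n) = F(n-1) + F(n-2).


Sequence: 1, 1, 2, 3, 5, 8, 13, 21, 34, 55, 89, 144, 233, 377, 610, 987, 1597, 2584, 4181, 6765, 10946, 17711, 28657, 46368, 75025, 121393, 196418, 317811, 514229, 832040, 1346269, 2178309, 3524578, 5702887, 9227465, 14930352, 24157817, 39088169, 63245986, 102334155, 165580141
F(41) = 165580141


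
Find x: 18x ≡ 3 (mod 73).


GCD(18, 73) = 1, unique solution
a^(-1) mod 73 = 69
x = 69 * 3 mod 73 = 61

x ≡ 61 (mod 73)


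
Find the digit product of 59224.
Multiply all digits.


5 × 9 × 2 × 2 × 4 = 720


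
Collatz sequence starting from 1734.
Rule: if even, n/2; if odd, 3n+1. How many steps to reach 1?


1734 → 867 → 2602 → 1301 → 3904 → 1952 → 976 → 488 → 244 → 122 → 61 → 184 → 92 → 46 → 23 → 70 → 35 → 106 → 53 → 160 → 80 → 40 → 20 → 10 → 5 → 16 → 8 → 4 → 2 → 1
Total steps = 29

29 steps


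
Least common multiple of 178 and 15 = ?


GCD(178, 15) = 1
LCM = 178*15/1 = 2670/1 = 2670

LCM = 2670


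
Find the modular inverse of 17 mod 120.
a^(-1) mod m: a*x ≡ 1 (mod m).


Use the extended Euclidean algorithm on (120, 17); each row r = 120*s + 17*t:
r=120, s=1, t=0
r=17, s=0, t=1
q=7: r=1, s=1, t=-7   [120*(1) + 17*(-7) = 1]
q=17: r=0, s=-17, t=120   [120*(-17) + 17*(120) = 0]
GCD = 1 with t = -7, so 17*(-7) ≡ 1 (mod 120)
Inverse = -7 mod 120 = 113
Check: 17 * 113 = 1921 ≡ 1 (mod 120)

17^(-1) ≡ 113 (mod 120)


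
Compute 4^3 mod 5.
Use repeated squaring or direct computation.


4^1 mod 5 = 4
4^2 mod 5 = 1
4^3 mod 5 = 4


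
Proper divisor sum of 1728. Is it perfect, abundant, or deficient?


Proper divisors: 1, 2, 3, 4, 6, 8, 9, 12, 16, 18, 24, 27, 32, 36, 48, 54, 64, 72, 96, 108, 144, 192, 216, 288, 432, 576, 864
Sum = 1 + 2 + 3 + 4 + 6 + 8 + 9 + 12 + 16 + 18 + 24 + 27 + 32 + 36 + 48 + 54 + 64 + 72 + 96 + 108 + 144 + 192 + 216 + 288 + 432 + 576 + 864 = 3352
3352 > 1728 → abundant

s(1728) = 3352 (abundant)


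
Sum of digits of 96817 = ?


9 + 6 + 8 + 1 + 7 = 31


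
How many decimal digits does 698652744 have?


698652744 has 9 digits in base 10
floor(log10(698652744)) + 1 = floor(8.8443) + 1 = 9

9 digits (base 10)


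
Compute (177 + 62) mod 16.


177 + 62 = 239
239 mod 16 = 15


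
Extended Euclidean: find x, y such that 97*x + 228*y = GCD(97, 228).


Tabular extended Euclidean (each row: r = 97*s + 228*t):
r=97, s=1, t=0
r=228, s=0, t=1
q=0: r=97, s=1, t=0   [97*(1) + 228*(0) = 97]
q=2: r=34, s=-2, t=1   [97*(-2) + 228*(1) = 34]
q=2: r=29, s=5, t=-2   [97*(5) + 228*(-2) = 29]
q=1: r=5, s=-7, t=3   [97*(-7) + 228*(3) = 5]
q=5: r=4, s=40, t=-17   [97*(40) + 228*(-17) = 4]
q=1: r=1, s=-47, t=20   [97*(-47) + 228*(20) = 1]
q=4: r=0, s=228, t=-97   [97*(228) + 228*(-97) = 0]
GCD = 1; from the row with r=1: x=-47, y=20
Check: 97*(-47) + 228*(20) = -4559 + 4560 = 1

GCD = 1, x = -47, y = 20


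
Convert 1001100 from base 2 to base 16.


1001100 (base 2) = 76 (decimal)
76 (decimal) = 4C (base 16)


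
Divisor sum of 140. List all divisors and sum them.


Divisors of 140: 1, 2, 4, 5, 7, 10, 14, 20, 28, 35, 70, 140
Sum = 1 + 2 + 4 + 5 + 7 + 10 + 14 + 20 + 28 + 35 + 70 + 140 = 336

σ(140) = 336


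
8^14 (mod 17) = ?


8^1 mod 17 = 8
8^2 mod 17 = 13
8^3 mod 17 = 2
8^4 mod 17 = 16
8^5 mod 17 = 9
8^6 mod 17 = 4
8^7 mod 17 = 15
8^8 mod 17 = 1
8^9 mod 17 = 8
8^10 mod 17 = 13
8^11 mod 17 = 2
8^12 mod 17 = 16
8^13 mod 17 = 9
8^14 mod 17 = 4


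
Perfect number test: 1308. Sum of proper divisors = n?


Proper divisors of 1308: 1, 2, 3, 4, 6, 12, 109, 218, 327, 436, 654
Sum = 1 + 2 + 3 + 4 + 6 + 12 + 109 + 218 + 327 + 436 + 654 = 1772

No, 1308 is not perfect (1772 ≠ 1308)


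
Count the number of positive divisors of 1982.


1982 = 2^1 × 991^1
d(1982) = (1+1) × (1+1) = 4

4 divisors


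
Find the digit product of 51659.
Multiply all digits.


5 × 1 × 6 × 5 × 9 = 1350


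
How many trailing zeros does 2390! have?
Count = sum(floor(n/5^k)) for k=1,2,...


floor(2390/5) = 478
floor(2390/25) = 95
floor(2390/125) = 19
floor(2390/625) = 3
Total = 595

595 trailing zeros


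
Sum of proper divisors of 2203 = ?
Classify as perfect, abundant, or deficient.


Proper divisors: 1
Sum = 1 = 1
1 < 2203 → deficient

s(2203) = 1 (deficient)


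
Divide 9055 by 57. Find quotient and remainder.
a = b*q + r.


9055 = 57 * 158 + 49
Check: 9006 + 49 = 9055

q = 158, r = 49


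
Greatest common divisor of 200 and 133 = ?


200 = 1 * 133 + 67
133 = 1 * 67 + 66
67 = 1 * 66 + 1
66 = 66 * 1 + 0
GCD = 1


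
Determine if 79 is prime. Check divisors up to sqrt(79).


Check divisors up to sqrt(79) = 8.8882
No divisors found.
79 is prime.

Yes, 79 is prime


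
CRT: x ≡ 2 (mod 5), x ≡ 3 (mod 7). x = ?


M = 5*7 = 35
M1 = M/5 = 7, M2 = M/7 = 5
M1^(-1) mod 5 = 3, M2^(-1) mod 7 = 3
x = 2*7*3 + 3*5*3 = 87
87 mod 35 = 17
Check: 17 mod 5 = 2 ✓, 17 mod 7 = 3 ✓

x ≡ 17 (mod 35)


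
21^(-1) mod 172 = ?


Use the extended Euclidean algorithm on (172, 21); each row r = 172*s + 21*t:
r=172, s=1, t=0
r=21, s=0, t=1
q=8: r=4, s=1, t=-8   [172*(1) + 21*(-8) = 4]
q=5: r=1, s=-5, t=41   [172*(-5) + 21*(41) = 1]
q=4: r=0, s=21, t=-172   [172*(21) + 21*(-172) = 0]
GCD = 1 with t = 41, so 21*(41) ≡ 1 (mod 172)
Inverse = 41 mod 172 = 41
Check: 21 * 41 = 861 ≡ 1 (mod 172)

21^(-1) ≡ 41 (mod 172)


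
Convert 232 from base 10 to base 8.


232 (base 10) = 232 (decimal)
232 (decimal) = 350 (base 8)


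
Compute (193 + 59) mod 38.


193 + 59 = 252
252 mod 38 = 24


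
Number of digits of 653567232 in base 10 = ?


653567232 has 9 digits in base 10
floor(log10(653567232)) + 1 = floor(8.8153) + 1 = 9

9 digits (base 10)


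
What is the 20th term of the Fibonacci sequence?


Sequence: 1, 1, 2, 3, 5, 8, 13, 21, 34, 55, 89, 144, 233, 377, 610, 987, 1597, 2584, 4181, 6765
F(20) = 6765


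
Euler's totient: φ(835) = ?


835 = 5 × 167
Prime factors: 5, 167
φ(835) = 835 × (1-1/5) × (1-1/167)
= 835 × 4/5 × 166/167 = 664

φ(835) = 664


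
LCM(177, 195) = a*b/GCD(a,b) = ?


GCD(177, 195) = 3
LCM = 177*195/3 = 34515/3 = 11505

LCM = 11505


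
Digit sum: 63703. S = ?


6 + 3 + 7 + 0 + 3 = 19


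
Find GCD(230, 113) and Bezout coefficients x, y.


Tabular extended Euclidean (each row: r = 230*s + 113*t):
r=230, s=1, t=0
r=113, s=0, t=1
q=2: r=4, s=1, t=-2   [230*(1) + 113*(-2) = 4]
q=28: r=1, s=-28, t=57   [230*(-28) + 113*(57) = 1]
q=4: r=0, s=113, t=-230   [230*(113) + 113*(-230) = 0]
GCD = 1; from the row with r=1: x=-28, y=57
Check: 230*(-28) + 113*(57) = -6440 + 6441 = 1

GCD = 1, x = -28, y = 57


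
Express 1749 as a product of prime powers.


1749 / 3 = 583
583 / 11 = 53
53 / 53 = 1
1749 = 3 × 11 × 53


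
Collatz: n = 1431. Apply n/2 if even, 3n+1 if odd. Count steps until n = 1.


1431 → 4294 → 2147 → 6442 → 3221 → 9664 → 4832 → 2416 → 1208 → 604 → 302 → 151 → 454 → 227 → 682 → 341 → 1024 → 512 → 256 → 128 → 64 → 32 → 16 → 8 → 4 → 2 → 1
Total steps = 26

26 steps


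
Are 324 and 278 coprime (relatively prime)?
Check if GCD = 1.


Euclidean algorithm:
324 = 1 * 278 + 46
278 = 6 * 46 + 2
46 = 23 * 2 + 0
GCD(324, 278) = 2

No, not coprime (GCD = 2)


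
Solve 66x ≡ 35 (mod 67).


GCD(66, 67) = 1, unique solution
a^(-1) mod 67 = 66
x = 66 * 35 mod 67 = 32

x ≡ 32 (mod 67)


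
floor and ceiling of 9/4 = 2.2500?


9/4 = 2.2500
floor = 2
ceil = 3

floor = 2, ceil = 3


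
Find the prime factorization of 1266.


1266 / 2 = 633
633 / 3 = 211
211 / 211 = 1
1266 = 2 × 3 × 211


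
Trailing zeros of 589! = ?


floor(589/5) = 117
floor(589/25) = 23
floor(589/125) = 4
Total = 144

144 trailing zeros


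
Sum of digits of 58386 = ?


5 + 8 + 3 + 8 + 6 = 30


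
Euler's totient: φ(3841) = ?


3841 = 23 × 167
Prime factors: 23, 167
φ(3841) = 3841 × (1-1/23) × (1-1/167)
= 3841 × 22/23 × 166/167 = 3652

φ(3841) = 3652


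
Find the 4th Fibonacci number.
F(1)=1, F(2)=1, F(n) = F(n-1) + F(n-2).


Sequence: 1, 1, 2, 3
F(4) = 3


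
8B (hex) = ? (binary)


8B (base 16) = 139 (decimal)
139 (decimal) = 10001011 (base 2)


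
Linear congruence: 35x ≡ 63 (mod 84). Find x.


GCD(35, 84) = 7 divides 63
Divide: 5x ≡ 9 (mod 12)
x ≡ 9 (mod 12)


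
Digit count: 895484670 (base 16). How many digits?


895484670 in base 16 = 356002FE
Number of digits = 8

8 digits (base 16)


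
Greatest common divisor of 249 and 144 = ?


249 = 1 * 144 + 105
144 = 1 * 105 + 39
105 = 2 * 39 + 27
39 = 1 * 27 + 12
27 = 2 * 12 + 3
12 = 4 * 3 + 0
GCD = 3


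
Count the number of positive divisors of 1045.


1045 = 5^1 × 11^1 × 19^1
d(1045) = (1+1) × (1+1) × (1+1) = 8

8 divisors


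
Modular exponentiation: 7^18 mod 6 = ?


7^1 mod 6 = 1
7^2 mod 6 = 1
7^3 mod 6 = 1
7^4 mod 6 = 1
7^5 mod 6 = 1
7^6 mod 6 = 1
7^7 mod 6 = 1
7^8 mod 6 = 1
7^9 mod 6 = 1
7^10 mod 6 = 1
7^11 mod 6 = 1
7^12 mod 6 = 1
7^13 mod 6 = 1
7^14 mod 6 = 1
7^15 mod 6 = 1
7^16 mod 6 = 1
7^17 mod 6 = 1
7^18 mod 6 = 1


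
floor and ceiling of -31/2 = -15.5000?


-31/2 = -15.5000
floor = -16
ceil = -15

floor = -16, ceil = -15


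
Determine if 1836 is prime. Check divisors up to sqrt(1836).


1836 / 2 = 918 (exact division)
1836 is NOT prime.

No, 1836 is not prime


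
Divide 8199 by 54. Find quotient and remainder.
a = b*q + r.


8199 = 54 * 151 + 45
Check: 8154 + 45 = 8199

q = 151, r = 45


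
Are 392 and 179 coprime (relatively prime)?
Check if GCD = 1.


Euclidean algorithm:
392 = 2 * 179 + 34
179 = 5 * 34 + 9
34 = 3 * 9 + 7
9 = 1 * 7 + 2
7 = 3 * 2 + 1
2 = 2 * 1 + 0
GCD(392, 179) = 1

Yes, coprime (GCD = 1)


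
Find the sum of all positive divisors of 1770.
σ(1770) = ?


Divisors of 1770: 1, 2, 3, 5, 6, 10, 15, 30, 59, 118, 177, 295, 354, 590, 885, 1770
Sum = 1 + 2 + 3 + 5 + 6 + 10 + 15 + 30 + 59 + 118 + 177 + 295 + 354 + 590 + 885 + 1770 = 4320

σ(1770) = 4320


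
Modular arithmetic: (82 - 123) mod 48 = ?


82 - 123 = -41
-41 mod 48 = 7


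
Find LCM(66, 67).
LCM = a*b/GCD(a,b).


GCD(66, 67) = 1
LCM = 66*67/1 = 4422/1 = 4422

LCM = 4422


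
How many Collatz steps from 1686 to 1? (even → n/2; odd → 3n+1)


1686 → 843 → 2530 → 1265 → 3796 → 1898 → 949 → 2848 → 1424 → 712 → 356 → 178 → 89 → 268 → 134 → 67 → 202 → 101 → 304 → 152 → 76 → 38 → 19 → 58 → 29 → 88 → 44 → 22 → 11 → 34 → 17 → 52 → 26 → 13 → 40 → 20 → 10 → 5 → 16 → 8 → 4 → 2 → 1
Total steps = 42

42 steps


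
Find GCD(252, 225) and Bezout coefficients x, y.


Tabular extended Euclidean (each row: r = 252*s + 225*t):
r=252, s=1, t=0
r=225, s=0, t=1
q=1: r=27, s=1, t=-1   [252*(1) + 225*(-1) = 27]
q=8: r=9, s=-8, t=9   [252*(-8) + 225*(9) = 9]
q=3: r=0, s=25, t=-28   [252*(25) + 225*(-28) = 0]
GCD = 9; from the row with r=9: x=-8, y=9
Check: 252*(-8) + 225*(9) = -2016 + 2025 = 9

GCD = 9, x = -8, y = 9


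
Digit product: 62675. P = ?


6 × 2 × 6 × 7 × 5 = 2520


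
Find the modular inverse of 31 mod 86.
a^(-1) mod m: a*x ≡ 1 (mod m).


Use the extended Euclidean algorithm on (86, 31); each row r = 86*s + 31*t:
r=86, s=1, t=0
r=31, s=0, t=1
q=2: r=24, s=1, t=-2   [86*(1) + 31*(-2) = 24]
q=1: r=7, s=-1, t=3   [86*(-1) + 31*(3) = 7]
q=3: r=3, s=4, t=-11   [86*(4) + 31*(-11) = 3]
q=2: r=1, s=-9, t=25   [86*(-9) + 31*(25) = 1]
q=3: r=0, s=31, t=-86   [86*(31) + 31*(-86) = 0]
GCD = 1 with t = 25, so 31*(25) ≡ 1 (mod 86)
Inverse = 25 mod 86 = 25
Check: 31 * 25 = 775 ≡ 1 (mod 86)

31^(-1) ≡ 25 (mod 86)


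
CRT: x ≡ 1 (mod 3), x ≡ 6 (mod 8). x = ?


M = 3*8 = 24
M1 = M/3 = 8, M2 = M/8 = 3
M1^(-1) mod 3 = 2, M2^(-1) mod 8 = 3
x = 1*8*2 + 6*3*3 = 70
70 mod 24 = 22
Check: 22 mod 3 = 1 ✓, 22 mod 8 = 6 ✓

x ≡ 22 (mod 24)


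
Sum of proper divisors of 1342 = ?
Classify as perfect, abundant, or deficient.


Proper divisors: 1, 2, 11, 22, 61, 122, 671
Sum = 1 + 2 + 11 + 22 + 61 + 122 + 671 = 890
890 < 1342 → deficient

s(1342) = 890 (deficient)


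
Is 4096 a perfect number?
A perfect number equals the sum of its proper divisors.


Proper divisors of 4096: 1, 2, 4, 8, 16, 32, 64, 128, 256, 512, 1024, 2048
Sum = 1 + 2 + 4 + 8 + 16 + 32 + 64 + 128 + 256 + 512 + 1024 + 2048 = 4095

No, 4096 is not perfect (4095 ≠ 4096)


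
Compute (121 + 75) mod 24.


121 + 75 = 196
196 mod 24 = 4


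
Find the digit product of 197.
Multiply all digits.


1 × 9 × 7 = 63


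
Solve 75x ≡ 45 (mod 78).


GCD(75, 78) = 3 divides 45
Divide: 25x ≡ 15 (mod 26)
x ≡ 11 (mod 26)


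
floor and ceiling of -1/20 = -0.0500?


-1/20 = -0.0500
floor = -1
ceil = 0

floor = -1, ceil = 0


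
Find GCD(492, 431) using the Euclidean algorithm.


492 = 1 * 431 + 61
431 = 7 * 61 + 4
61 = 15 * 4 + 1
4 = 4 * 1 + 0
GCD = 1


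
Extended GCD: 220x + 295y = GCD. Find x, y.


Tabular extended Euclidean (each row: r = 220*s + 295*t):
r=220, s=1, t=0
r=295, s=0, t=1
q=0: r=220, s=1, t=0   [220*(1) + 295*(0) = 220]
q=1: r=75, s=-1, t=1   [220*(-1) + 295*(1) = 75]
q=2: r=70, s=3, t=-2   [220*(3) + 295*(-2) = 70]
q=1: r=5, s=-4, t=3   [220*(-4) + 295*(3) = 5]
q=14: r=0, s=59, t=-44   [220*(59) + 295*(-44) = 0]
GCD = 5; from the row with r=5: x=-4, y=3
Check: 220*(-4) + 295*(3) = -880 + 885 = 5

GCD = 5, x = -4, y = 3


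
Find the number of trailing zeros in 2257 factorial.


floor(2257/5) = 451
floor(2257/25) = 90
floor(2257/125) = 18
floor(2257/625) = 3
Total = 562

562 trailing zeros


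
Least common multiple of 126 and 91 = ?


GCD(126, 91) = 7
LCM = 126*91/7 = 11466/7 = 1638

LCM = 1638


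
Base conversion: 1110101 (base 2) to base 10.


1110101 (base 2) = 117 (decimal)
117 (decimal) = 117 (base 10)


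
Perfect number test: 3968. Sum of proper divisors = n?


Proper divisors of 3968: 1, 2, 4, 8, 16, 31, 32, 62, 64, 124, 128, 248, 496, 992, 1984
Sum = 1 + 2 + 4 + 8 + 16 + 31 + 32 + 62 + 64 + 124 + 128 + 248 + 496 + 992 + 1984 = 4192

No, 3968 is not perfect (4192 ≠ 3968)


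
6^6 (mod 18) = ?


6^1 mod 18 = 6
6^2 mod 18 = 0
6^3 mod 18 = 0
6^4 mod 18 = 0
6^5 mod 18 = 0
6^6 mod 18 = 0


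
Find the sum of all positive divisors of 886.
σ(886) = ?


Divisors of 886: 1, 2, 443, 886
Sum = 1 + 2 + 443 + 886 = 1332

σ(886) = 1332


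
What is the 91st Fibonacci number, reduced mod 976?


F(k) mod 976 for k=1..91:
1, 1, 2, 3, 5, 8, 13, 21, 34, 55, 89, 144, 233, 377, 610, 11, 621, 632, 277, 909, 210, 143, 353, 496, 849, 369, 242, 611, 853, 488, 365, 853, 242, 119, 361, 480, 841, 345, 210, 555, 765, 344, 133, 477, 610, 111, 721, 832, 577, 433, 34, 467, 501, 968, 493, 485, 2, 487, 489, 0, 489, 489, 2, 491, 493, 8, 501, 509, 34, 543, 577, 144, 721, 865, 610, 499, 133, 632, 765, 421, 210, 631, 841, 496, 361, 857, 242, 123, 365, 488, 853
F(91) mod 976 = 853


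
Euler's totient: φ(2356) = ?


2356 = 2^2 × 19 × 31
Prime factors: 2, 19, 31
φ(2356) = 2356 × (1-1/2) × (1-1/19) × (1-1/31)
= 2356 × 1/2 × 18/19 × 30/31 = 1080

φ(2356) = 1080


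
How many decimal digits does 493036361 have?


493036361 has 9 digits in base 10
floor(log10(493036361)) + 1 = floor(8.6929) + 1 = 9

9 digits (base 10)


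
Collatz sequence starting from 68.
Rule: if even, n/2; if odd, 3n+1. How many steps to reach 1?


68 → 34 → 17 → 52 → 26 → 13 → 40 → 20 → 10 → 5 → 16 → 8 → 4 → 2 → 1
Total steps = 14

14 steps


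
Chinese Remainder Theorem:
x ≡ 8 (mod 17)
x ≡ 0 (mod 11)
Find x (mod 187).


M = 17*11 = 187
M1 = M/17 = 11, M2 = M/11 = 17
M1^(-1) mod 17 = 14, M2^(-1) mod 11 = 2
x = 8*11*14 + 0*17*2 = 1232
1232 mod 187 = 110
Check: 110 mod 17 = 8 ✓, 110 mod 11 = 0 ✓

x ≡ 110 (mod 187)


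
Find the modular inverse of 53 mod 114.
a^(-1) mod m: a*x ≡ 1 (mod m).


Use the extended Euclidean algorithm on (114, 53); each row r = 114*s + 53*t:
r=114, s=1, t=0
r=53, s=0, t=1
q=2: r=8, s=1, t=-2   [114*(1) + 53*(-2) = 8]
q=6: r=5, s=-6, t=13   [114*(-6) + 53*(13) = 5]
q=1: r=3, s=7, t=-15   [114*(7) + 53*(-15) = 3]
q=1: r=2, s=-13, t=28   [114*(-13) + 53*(28) = 2]
q=1: r=1, s=20, t=-43   [114*(20) + 53*(-43) = 1]
q=2: r=0, s=-53, t=114   [114*(-53) + 53*(114) = 0]
GCD = 1 with t = -43, so 53*(-43) ≡ 1 (mod 114)
Inverse = -43 mod 114 = 71
Check: 53 * 71 = 3763 ≡ 1 (mod 114)

53^(-1) ≡ 71 (mod 114)


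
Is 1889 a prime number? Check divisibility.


Check divisors up to sqrt(1889) = 43.4626
No divisors found.
1889 is prime.

Yes, 1889 is prime


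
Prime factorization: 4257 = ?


4257 / 3 = 1419
1419 / 3 = 473
473 / 11 = 43
43 / 43 = 1
4257 = 3^2 × 11 × 43


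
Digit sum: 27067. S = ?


2 + 7 + 0 + 6 + 7 = 22


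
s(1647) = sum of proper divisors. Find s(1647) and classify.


Proper divisors: 1, 3, 9, 27, 61, 183, 549
Sum = 1 + 3 + 9 + 27 + 61 + 183 + 549 = 833
833 < 1647 → deficient

s(1647) = 833 (deficient)


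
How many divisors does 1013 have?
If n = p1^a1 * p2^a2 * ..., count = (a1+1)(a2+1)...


1013 = 1013^1
d(1013) = (1+1) = 2

2 divisors


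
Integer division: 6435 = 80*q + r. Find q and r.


6435 = 80 * 80 + 35
Check: 6400 + 35 = 6435

q = 80, r = 35


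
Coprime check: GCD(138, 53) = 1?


Euclidean algorithm:
138 = 2 * 53 + 32
53 = 1 * 32 + 21
32 = 1 * 21 + 11
21 = 1 * 11 + 10
11 = 1 * 10 + 1
10 = 10 * 1 + 0
GCD(138, 53) = 1

Yes, coprime (GCD = 1)


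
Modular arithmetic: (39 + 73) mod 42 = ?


39 + 73 = 112
112 mod 42 = 28


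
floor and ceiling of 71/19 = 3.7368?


71/19 = 3.7368
floor = 3
ceil = 4

floor = 3, ceil = 4


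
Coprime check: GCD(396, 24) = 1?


Euclidean algorithm:
396 = 16 * 24 + 12
24 = 2 * 12 + 0
GCD(396, 24) = 12

No, not coprime (GCD = 12)


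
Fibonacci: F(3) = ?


Sequence: 1, 1, 2
F(3) = 2


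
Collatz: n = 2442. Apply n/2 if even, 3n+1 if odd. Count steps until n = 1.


2442 → 1221 → 3664 → 1832 → 916 → 458 → 229 → 688 → 344 → 172 → 86 → 43 → 130 → 65 → 196 → 98 → 49 → 148 → 74 → 37 → 112 → 56 → 28 → 14 → 7 → 22 → 11 → 34 → 17 → 52 → 26 → 13 → 40 → 20 → 10 → 5 → 16 → 8 → 4 → 2 → 1
Total steps = 40

40 steps


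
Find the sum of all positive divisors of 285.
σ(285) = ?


Divisors of 285: 1, 3, 5, 15, 19, 57, 95, 285
Sum = 1 + 3 + 5 + 15 + 19 + 57 + 95 + 285 = 480

σ(285) = 480


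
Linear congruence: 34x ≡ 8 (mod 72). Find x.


GCD(34, 72) = 2 divides 8
Divide: 17x ≡ 4 (mod 36)
x ≡ 32 (mod 36)


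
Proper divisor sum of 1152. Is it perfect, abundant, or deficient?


Proper divisors: 1, 2, 3, 4, 6, 8, 9, 12, 16, 18, 24, 32, 36, 48, 64, 72, 96, 128, 144, 192, 288, 384, 576
Sum = 1 + 2 + 3 + 4 + 6 + 8 + 9 + 12 + 16 + 18 + 24 + 32 + 36 + 48 + 64 + 72 + 96 + 128 + 144 + 192 + 288 + 384 + 576 = 2163
2163 > 1152 → abundant

s(1152) = 2163 (abundant)


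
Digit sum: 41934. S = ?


4 + 1 + 9 + 3 + 4 = 21


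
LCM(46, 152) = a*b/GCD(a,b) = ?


GCD(46, 152) = 2
LCM = 46*152/2 = 6992/2 = 3496

LCM = 3496


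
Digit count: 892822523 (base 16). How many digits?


892822523 in base 16 = 353763FB
Number of digits = 8

8 digits (base 16)


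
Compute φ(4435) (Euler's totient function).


4435 = 5 × 887
Prime factors: 5, 887
φ(4435) = 4435 × (1-1/5) × (1-1/887)
= 4435 × 4/5 × 886/887 = 3544

φ(4435) = 3544


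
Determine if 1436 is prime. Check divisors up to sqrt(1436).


1436 / 2 = 718 (exact division)
1436 is NOT prime.

No, 1436 is not prime


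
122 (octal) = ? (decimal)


122 (base 8) = 82 (decimal)
82 (decimal) = 82 (base 10)


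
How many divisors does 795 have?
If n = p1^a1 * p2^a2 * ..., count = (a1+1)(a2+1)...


795 = 3^1 × 5^1 × 53^1
d(795) = (1+1) × (1+1) × (1+1) = 8

8 divisors


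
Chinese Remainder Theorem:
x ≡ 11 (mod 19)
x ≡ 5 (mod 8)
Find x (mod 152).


M = 19*8 = 152
M1 = M/19 = 8, M2 = M/8 = 19
M1^(-1) mod 19 = 12, M2^(-1) mod 8 = 3
x = 11*8*12 + 5*19*3 = 1341
1341 mod 152 = 125
Check: 125 mod 19 = 11 ✓, 125 mod 8 = 5 ✓

x ≡ 125 (mod 152)


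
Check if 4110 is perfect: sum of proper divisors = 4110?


Proper divisors of 4110: 1, 2, 3, 5, 6, 10, 15, 30, 137, 274, 411, 685, 822, 1370, 2055
Sum = 1 + 2 + 3 + 5 + 6 + 10 + 15 + 30 + 137 + 274 + 411 + 685 + 822 + 1370 + 2055 = 5826

No, 4110 is not perfect (5826 ≠ 4110)


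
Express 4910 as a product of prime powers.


4910 / 2 = 2455
2455 / 5 = 491
491 / 491 = 1
4910 = 2 × 5 × 491


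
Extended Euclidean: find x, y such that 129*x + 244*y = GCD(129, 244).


Tabular extended Euclidean (each row: r = 129*s + 244*t):
r=129, s=1, t=0
r=244, s=0, t=1
q=0: r=129, s=1, t=0   [129*(1) + 244*(0) = 129]
q=1: r=115, s=-1, t=1   [129*(-1) + 244*(1) = 115]
q=1: r=14, s=2, t=-1   [129*(2) + 244*(-1) = 14]
q=8: r=3, s=-17, t=9   [129*(-17) + 244*(9) = 3]
q=4: r=2, s=70, t=-37   [129*(70) + 244*(-37) = 2]
q=1: r=1, s=-87, t=46   [129*(-87) + 244*(46) = 1]
q=2: r=0, s=244, t=-129   [129*(244) + 244*(-129) = 0]
GCD = 1; from the row with r=1: x=-87, y=46
Check: 129*(-87) + 244*(46) = -11223 + 11224 = 1

GCD = 1, x = -87, y = 46


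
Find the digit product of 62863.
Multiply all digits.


6 × 2 × 8 × 6 × 3 = 1728


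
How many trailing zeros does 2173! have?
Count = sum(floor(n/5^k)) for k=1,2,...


floor(2173/5) = 434
floor(2173/25) = 86
floor(2173/125) = 17
floor(2173/625) = 3
Total = 540

540 trailing zeros


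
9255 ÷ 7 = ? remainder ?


9255 = 7 * 1322 + 1
Check: 9254 + 1 = 9255

q = 1322, r = 1


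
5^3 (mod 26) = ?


5^1 mod 26 = 5
5^2 mod 26 = 25
5^3 mod 26 = 21


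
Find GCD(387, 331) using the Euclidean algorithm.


387 = 1 * 331 + 56
331 = 5 * 56 + 51
56 = 1 * 51 + 5
51 = 10 * 5 + 1
5 = 5 * 1 + 0
GCD = 1


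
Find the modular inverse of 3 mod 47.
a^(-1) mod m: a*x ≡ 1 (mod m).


Use the extended Euclidean algorithm on (47, 3); each row r = 47*s + 3*t:
r=47, s=1, t=0
r=3, s=0, t=1
q=15: r=2, s=1, t=-15   [47*(1) + 3*(-15) = 2]
q=1: r=1, s=-1, t=16   [47*(-1) + 3*(16) = 1]
q=2: r=0, s=3, t=-47   [47*(3) + 3*(-47) = 0]
GCD = 1 with t = 16, so 3*(16) ≡ 1 (mod 47)
Inverse = 16 mod 47 = 16
Check: 3 * 16 = 48 ≡ 1 (mod 47)

3^(-1) ≡ 16 (mod 47)


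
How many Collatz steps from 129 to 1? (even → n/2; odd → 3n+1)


129 → 388 → 194 → 97 → 292 → 146 → 73 → 220 → 110 → 55 → 166 → 83 → 250 → 125 → 376 → 188 → 94 → 47 → 142 → 71 → 214 → 107 → 322 → 161 → 484 → 242 → 121 → 364 → 182 → 91 → 274 → 137 → 412 → 206 → 103 → 310 → 155 → 466 → 233 → 700 → 350 → 175 → 526 → 263 → 790 → 395 → 1186 → 593 → 1780 → 890 → 445 → 1336 → 668 → 334 → 167 → 502 → 251 → 754 → 377 → 1132 → 566 → 283 → 850 → 425 → 1276 → 638 → 319 → 958 → 479 → 1438 → 719 → 2158 → 1079 → 3238 → 1619 → 4858 → 2429 → 7288 → 3644 → 1822 → 911 → 2734 → 1367 → 4102 → 2051 → 6154 → 3077 → 9232 → 4616 → 2308 → 1154 → 577 → 1732 → 866 → 433 → 1300 → 650 → 325 → 976 → 488 → 244 → 122 → 61 → 184 → 92 → 46 → 23 → 70 → 35 → 106 → 53 → 160 → 80 → 40 → 20 → 10 → 5 → 16 → 8 → 4 → 2 → 1
Total steps = 121

121 steps


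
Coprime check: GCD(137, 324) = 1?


Euclidean algorithm:
324 = 2 * 137 + 50
137 = 2 * 50 + 37
50 = 1 * 37 + 13
37 = 2 * 13 + 11
13 = 1 * 11 + 2
11 = 5 * 2 + 1
2 = 2 * 1 + 0
GCD(137, 324) = 1

Yes, coprime (GCD = 1)


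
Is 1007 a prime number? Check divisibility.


1007 / 19 = 53 (exact division)
1007 is NOT prime.

No, 1007 is not prime


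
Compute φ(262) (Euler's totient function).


262 = 2 × 131
Prime factors: 2, 131
φ(262) = 262 × (1-1/2) × (1-1/131)
= 262 × 1/2 × 130/131 = 130

φ(262) = 130


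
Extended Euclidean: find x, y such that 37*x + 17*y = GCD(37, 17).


Tabular extended Euclidean (each row: r = 37*s + 17*t):
r=37, s=1, t=0
r=17, s=0, t=1
q=2: r=3, s=1, t=-2   [37*(1) + 17*(-2) = 3]
q=5: r=2, s=-5, t=11   [37*(-5) + 17*(11) = 2]
q=1: r=1, s=6, t=-13   [37*(6) + 17*(-13) = 1]
q=2: r=0, s=-17, t=37   [37*(-17) + 17*(37) = 0]
GCD = 1; from the row with r=1: x=6, y=-13
Check: 37*(6) + 17*(-13) = 222 - 221 = 1

GCD = 1, x = 6, y = -13


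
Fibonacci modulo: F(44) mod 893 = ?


F(k) mod 893 for k=1..44:
1, 1, 2, 3, 5, 8, 13, 21, 34, 55, 89, 144, 233, 377, 610, 94, 704, 798, 609, 514, 230, 744, 81, 825, 13, 838, 851, 796, 754, 657, 518, 282, 800, 189, 96, 285, 381, 666, 154, 820, 81, 8, 89, 97
F(44) mod 893 = 97


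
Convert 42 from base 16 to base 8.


42 (base 16) = 66 (decimal)
66 (decimal) = 102 (base 8)


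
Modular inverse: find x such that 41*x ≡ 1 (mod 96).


Use the extended Euclidean algorithm on (96, 41); each row r = 96*s + 41*t:
r=96, s=1, t=0
r=41, s=0, t=1
q=2: r=14, s=1, t=-2   [96*(1) + 41*(-2) = 14]
q=2: r=13, s=-2, t=5   [96*(-2) + 41*(5) = 13]
q=1: r=1, s=3, t=-7   [96*(3) + 41*(-7) = 1]
q=13: r=0, s=-41, t=96   [96*(-41) + 41*(96) = 0]
GCD = 1 with t = -7, so 41*(-7) ≡ 1 (mod 96)
Inverse = -7 mod 96 = 89
Check: 41 * 89 = 3649 ≡ 1 (mod 96)

41^(-1) ≡ 89 (mod 96)


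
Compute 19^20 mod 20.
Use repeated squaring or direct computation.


19^1 mod 20 = 19
19^2 mod 20 = 1
19^3 mod 20 = 19
19^4 mod 20 = 1
19^5 mod 20 = 19
19^6 mod 20 = 1
19^7 mod 20 = 19
19^8 mod 20 = 1
19^9 mod 20 = 19
19^10 mod 20 = 1
19^11 mod 20 = 19
19^12 mod 20 = 1
19^13 mod 20 = 19
19^14 mod 20 = 1
19^15 mod 20 = 19
19^16 mod 20 = 1
19^17 mod 20 = 19
19^18 mod 20 = 1
19^19 mod 20 = 19
19^20 mod 20 = 1


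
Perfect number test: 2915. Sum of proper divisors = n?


Proper divisors of 2915: 1, 5, 11, 53, 55, 265, 583
Sum = 1 + 5 + 11 + 53 + 55 + 265 + 583 = 973

No, 2915 is not perfect (973 ≠ 2915)


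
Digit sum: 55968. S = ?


5 + 5 + 9 + 6 + 8 = 33


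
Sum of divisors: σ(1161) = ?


Divisors of 1161: 1, 3, 9, 27, 43, 129, 387, 1161
Sum = 1 + 3 + 9 + 27 + 43 + 129 + 387 + 1161 = 1760

σ(1161) = 1760


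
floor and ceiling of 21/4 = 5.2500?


21/4 = 5.2500
floor = 5
ceil = 6

floor = 5, ceil = 6


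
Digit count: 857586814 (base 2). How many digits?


857586814 in base 2 = 110011000111011011110001111110
Number of digits = 30

30 digits (base 2)


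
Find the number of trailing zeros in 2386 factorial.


floor(2386/5) = 477
floor(2386/25) = 95
floor(2386/125) = 19
floor(2386/625) = 3
Total = 594

594 trailing zeros


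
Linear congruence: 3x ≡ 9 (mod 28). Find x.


GCD(3, 28) = 1, unique solution
a^(-1) mod 28 = 19
x = 19 * 9 mod 28 = 3

x ≡ 3 (mod 28)


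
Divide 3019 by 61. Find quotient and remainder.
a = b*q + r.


3019 = 61 * 49 + 30
Check: 2989 + 30 = 3019

q = 49, r = 30


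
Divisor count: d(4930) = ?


4930 = 2^1 × 5^1 × 17^1 × 29^1
d(4930) = (1+1) × (1+1) × (1+1) × (1+1) = 16

16 divisors


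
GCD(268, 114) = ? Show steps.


268 = 2 * 114 + 40
114 = 2 * 40 + 34
40 = 1 * 34 + 6
34 = 5 * 6 + 4
6 = 1 * 4 + 2
4 = 2 * 2 + 0
GCD = 2


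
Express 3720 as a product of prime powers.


3720 / 2 = 1860
1860 / 2 = 930
930 / 2 = 465
465 / 3 = 155
155 / 5 = 31
31 / 31 = 1
3720 = 2^3 × 3 × 5 × 31


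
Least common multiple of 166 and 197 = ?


GCD(166, 197) = 1
LCM = 166*197/1 = 32702/1 = 32702

LCM = 32702


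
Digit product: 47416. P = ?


4 × 7 × 4 × 1 × 6 = 672


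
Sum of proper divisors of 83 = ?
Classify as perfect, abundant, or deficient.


Proper divisors: 1
Sum = 1 = 1
1 < 83 → deficient

s(83) = 1 (deficient)


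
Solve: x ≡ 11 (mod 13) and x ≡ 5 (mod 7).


M = 13*7 = 91
M1 = M/13 = 7, M2 = M/7 = 13
M1^(-1) mod 13 = 2, M2^(-1) mod 7 = 6
x = 11*7*2 + 5*13*6 = 544
544 mod 91 = 89
Check: 89 mod 13 = 11 ✓, 89 mod 7 = 5 ✓

x ≡ 89 (mod 91)


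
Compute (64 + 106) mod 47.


64 + 106 = 170
170 mod 47 = 29


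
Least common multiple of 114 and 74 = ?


GCD(114, 74) = 2
LCM = 114*74/2 = 8436/2 = 4218

LCM = 4218


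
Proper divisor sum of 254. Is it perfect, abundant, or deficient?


Proper divisors: 1, 2, 127
Sum = 1 + 2 + 127 = 130
130 < 254 → deficient

s(254) = 130 (deficient)


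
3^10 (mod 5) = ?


3^1 mod 5 = 3
3^2 mod 5 = 4
3^3 mod 5 = 2
3^4 mod 5 = 1
3^5 mod 5 = 3
3^6 mod 5 = 4
3^7 mod 5 = 2
3^8 mod 5 = 1
3^9 mod 5 = 3
3^10 mod 5 = 4


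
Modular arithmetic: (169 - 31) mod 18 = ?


169 - 31 = 138
138 mod 18 = 12


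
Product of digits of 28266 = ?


2 × 8 × 2 × 6 × 6 = 1152


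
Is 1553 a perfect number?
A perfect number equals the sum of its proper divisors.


Proper divisors of 1553: 1
Sum = 1 = 1

No, 1553 is not perfect (1 ≠ 1553)


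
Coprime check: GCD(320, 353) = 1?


Euclidean algorithm:
353 = 1 * 320 + 33
320 = 9 * 33 + 23
33 = 1 * 23 + 10
23 = 2 * 10 + 3
10 = 3 * 3 + 1
3 = 3 * 1 + 0
GCD(320, 353) = 1

Yes, coprime (GCD = 1)


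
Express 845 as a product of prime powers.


845 / 5 = 169
169 / 13 = 13
13 / 13 = 1
845 = 5 × 13^2


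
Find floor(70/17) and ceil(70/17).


70/17 = 4.1176
floor = 4
ceil = 5

floor = 4, ceil = 5


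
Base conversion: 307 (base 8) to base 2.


307 (base 8) = 199 (decimal)
199 (decimal) = 11000111 (base 2)


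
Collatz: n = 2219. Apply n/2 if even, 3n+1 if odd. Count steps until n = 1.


2219 → 6658 → 3329 → 9988 → 4994 → 2497 → 7492 → 3746 → 1873 → 5620 → 2810 → 1405 → 4216 → 2108 → 1054 → 527 → 1582 → 791 → 2374 → 1187 → 3562 → 1781 → 5344 → 2672 → 1336 → 668 → 334 → 167 → 502 → 251 → 754 → 377 → 1132 → 566 → 283 → 850 → 425 → 1276 → 638 → 319 → 958 → 479 → 1438 → 719 → 2158 → 1079 → 3238 → 1619 → 4858 → 2429 → 7288 → 3644 → 1822 → 911 → 2734 → 1367 → 4102 → 2051 → 6154 → 3077 → 9232 → 4616 → 2308 → 1154 → 577 → 1732 → 866 → 433 → 1300 → 650 → 325 → 976 → 488 → 244 → 122 → 61 → 184 → 92 → 46 → 23 → 70 → 35 → 106 → 53 → 160 → 80 → 40 → 20 → 10 → 5 → 16 → 8 → 4 → 2 → 1
Total steps = 94

94 steps


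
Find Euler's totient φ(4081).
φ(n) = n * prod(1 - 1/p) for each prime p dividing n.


4081 = 7 × 11 × 53
Prime factors: 7, 11, 53
φ(4081) = 4081 × (1-1/7) × (1-1/11) × (1-1/53)
= 4081 × 6/7 × 10/11 × 52/53 = 3120

φ(4081) = 3120


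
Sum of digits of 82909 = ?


8 + 2 + 9 + 0 + 9 = 28


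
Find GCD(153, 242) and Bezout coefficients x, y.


Tabular extended Euclidean (each row: r = 153*s + 242*t):
r=153, s=1, t=0
r=242, s=0, t=1
q=0: r=153, s=1, t=0   [153*(1) + 242*(0) = 153]
q=1: r=89, s=-1, t=1   [153*(-1) + 242*(1) = 89]
q=1: r=64, s=2, t=-1   [153*(2) + 242*(-1) = 64]
q=1: r=25, s=-3, t=2   [153*(-3) + 242*(2) = 25]
q=2: r=14, s=8, t=-5   [153*(8) + 242*(-5) = 14]
q=1: r=11, s=-11, t=7   [153*(-11) + 242*(7) = 11]
q=1: r=3, s=19, t=-12   [153*(19) + 242*(-12) = 3]
q=3: r=2, s=-68, t=43   [153*(-68) + 242*(43) = 2]
q=1: r=1, s=87, t=-55   [153*(87) + 242*(-55) = 1]
q=2: r=0, s=-242, t=153   [153*(-242) + 242*(153) = 0]
GCD = 1; from the row with r=1: x=87, y=-55
Check: 153*(87) + 242*(-55) = 13311 - 13310 = 1

GCD = 1, x = 87, y = -55


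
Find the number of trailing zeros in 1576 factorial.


floor(1576/5) = 315
floor(1576/25) = 63
floor(1576/125) = 12
floor(1576/625) = 2
Total = 392

392 trailing zeros


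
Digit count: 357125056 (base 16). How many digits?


357125056 in base 16 = 15494BC0
Number of digits = 8

8 digits (base 16)


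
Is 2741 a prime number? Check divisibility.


Check divisors up to sqrt(2741) = 52.3546
No divisors found.
2741 is prime.

Yes, 2741 is prime


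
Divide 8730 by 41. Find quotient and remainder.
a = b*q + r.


8730 = 41 * 212 + 38
Check: 8692 + 38 = 8730

q = 212, r = 38


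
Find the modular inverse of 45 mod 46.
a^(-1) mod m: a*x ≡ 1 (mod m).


Use the extended Euclidean algorithm on (46, 45); each row r = 46*s + 45*t:
r=46, s=1, t=0
r=45, s=0, t=1
q=1: r=1, s=1, t=-1   [46*(1) + 45*(-1) = 1]
q=45: r=0, s=-45, t=46   [46*(-45) + 45*(46) = 0]
GCD = 1 with t = -1, so 45*(-1) ≡ 1 (mod 46)
Inverse = -1 mod 46 = 45
Check: 45 * 45 = 2025 ≡ 1 (mod 46)

45^(-1) ≡ 45 (mod 46)


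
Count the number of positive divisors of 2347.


2347 = 2347^1
d(2347) = (1+1) = 2

2 divisors


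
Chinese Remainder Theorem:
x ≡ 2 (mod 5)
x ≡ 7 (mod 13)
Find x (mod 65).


M = 5*13 = 65
M1 = M/5 = 13, M2 = M/13 = 5
M1^(-1) mod 5 = 2, M2^(-1) mod 13 = 8
x = 2*13*2 + 7*5*8 = 332
332 mod 65 = 7
Check: 7 mod 5 = 2 ✓, 7 mod 13 = 7 ✓

x ≡ 7 (mod 65)


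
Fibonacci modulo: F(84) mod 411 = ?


F(k) mod 411 for k=1..84:
1, 1, 2, 3, 5, 8, 13, 21, 34, 55, 89, 144, 233, 377, 199, 165, 364, 118, 71, 189, 260, 38, 298, 336, 223, 148, 371, 108, 68, 176, 244, 9, 253, 262, 104, 366, 59, 14, 73, 87, 160, 247, 407, 243, 239, 71, 310, 381, 280, 250, 119, 369, 77, 35, 112, 147, 259, 406, 254, 249, 92, 341, 22, 363, 385, 337, 311, 237, 137, 374, 100, 63, 163, 226, 389, 204, 182, 386, 157, 132, 289, 10, 299, 309
F(84) mod 411 = 309


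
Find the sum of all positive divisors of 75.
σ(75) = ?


Divisors of 75: 1, 3, 5, 15, 25, 75
Sum = 1 + 3 + 5 + 15 + 25 + 75 = 124

σ(75) = 124


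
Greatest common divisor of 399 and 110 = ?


399 = 3 * 110 + 69
110 = 1 * 69 + 41
69 = 1 * 41 + 28
41 = 1 * 28 + 13
28 = 2 * 13 + 2
13 = 6 * 2 + 1
2 = 2 * 1 + 0
GCD = 1


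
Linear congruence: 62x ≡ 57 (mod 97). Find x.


GCD(62, 97) = 1, unique solution
a^(-1) mod 97 = 36
x = 36 * 57 mod 97 = 15

x ≡ 15 (mod 97)


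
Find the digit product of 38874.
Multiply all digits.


3 × 8 × 8 × 7 × 4 = 5376


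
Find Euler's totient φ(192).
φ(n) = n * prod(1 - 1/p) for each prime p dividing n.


192 = 2^6 × 3
Prime factors: 2, 3
φ(192) = 192 × (1-1/2) × (1-1/3)
= 192 × 1/2 × 2/3 = 64

φ(192) = 64


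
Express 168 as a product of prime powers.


168 / 2 = 84
84 / 2 = 42
42 / 2 = 21
21 / 3 = 7
7 / 7 = 1
168 = 2^3 × 3 × 7


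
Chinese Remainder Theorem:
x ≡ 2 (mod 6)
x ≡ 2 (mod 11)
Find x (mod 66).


M = 6*11 = 66
M1 = M/6 = 11, M2 = M/11 = 6
M1^(-1) mod 6 = 5, M2^(-1) mod 11 = 2
x = 2*11*5 + 2*6*2 = 134
134 mod 66 = 2
Check: 2 mod 6 = 2 ✓, 2 mod 11 = 2 ✓

x ≡ 2 (mod 66)


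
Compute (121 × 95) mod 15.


121 × 95 = 11495
11495 mod 15 = 5


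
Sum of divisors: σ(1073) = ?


Divisors of 1073: 1, 29, 37, 1073
Sum = 1 + 29 + 37 + 1073 = 1140

σ(1073) = 1140


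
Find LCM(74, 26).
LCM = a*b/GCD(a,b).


GCD(74, 26) = 2
LCM = 74*26/2 = 1924/2 = 962

LCM = 962


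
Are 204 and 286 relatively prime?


Euclidean algorithm:
286 = 1 * 204 + 82
204 = 2 * 82 + 40
82 = 2 * 40 + 2
40 = 20 * 2 + 0
GCD(204, 286) = 2

No, not coprime (GCD = 2)


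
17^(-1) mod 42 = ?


Use the extended Euclidean algorithm on (42, 17); each row r = 42*s + 17*t:
r=42, s=1, t=0
r=17, s=0, t=1
q=2: r=8, s=1, t=-2   [42*(1) + 17*(-2) = 8]
q=2: r=1, s=-2, t=5   [42*(-2) + 17*(5) = 1]
q=8: r=0, s=17, t=-42   [42*(17) + 17*(-42) = 0]
GCD = 1 with t = 5, so 17*(5) ≡ 1 (mod 42)
Inverse = 5 mod 42 = 5
Check: 17 * 5 = 85 ≡ 1 (mod 42)

17^(-1) ≡ 5 (mod 42)


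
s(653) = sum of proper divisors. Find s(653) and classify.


Proper divisors: 1
Sum = 1 = 1
1 < 653 → deficient

s(653) = 1 (deficient)


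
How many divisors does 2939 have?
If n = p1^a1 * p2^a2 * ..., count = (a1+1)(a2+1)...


2939 = 2939^1
d(2939) = (1+1) = 2

2 divisors


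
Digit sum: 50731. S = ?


5 + 0 + 7 + 3 + 1 = 16


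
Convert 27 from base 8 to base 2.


27 (base 8) = 23 (decimal)
23 (decimal) = 10111 (base 2)


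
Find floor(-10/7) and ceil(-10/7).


-10/7 = -1.4286
floor = -2
ceil = -1

floor = -2, ceil = -1


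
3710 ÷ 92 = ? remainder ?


3710 = 92 * 40 + 30
Check: 3680 + 30 = 3710

q = 40, r = 30
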